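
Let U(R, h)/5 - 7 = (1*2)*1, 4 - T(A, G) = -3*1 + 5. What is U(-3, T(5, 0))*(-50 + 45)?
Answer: -225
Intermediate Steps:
T(A, G) = 2 (T(A, G) = 4 - (-3*1 + 5) = 4 - (-3 + 5) = 4 - 1*2 = 4 - 2 = 2)
U(R, h) = 45 (U(R, h) = 35 + 5*((1*2)*1) = 35 + 5*(2*1) = 35 + 5*2 = 35 + 10 = 45)
U(-3, T(5, 0))*(-50 + 45) = 45*(-50 + 45) = 45*(-5) = -225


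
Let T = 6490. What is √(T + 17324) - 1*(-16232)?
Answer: 16232 + 63*√6 ≈ 16386.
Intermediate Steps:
√(T + 17324) - 1*(-16232) = √(6490 + 17324) - 1*(-16232) = √23814 + 16232 = 63*√6 + 16232 = 16232 + 63*√6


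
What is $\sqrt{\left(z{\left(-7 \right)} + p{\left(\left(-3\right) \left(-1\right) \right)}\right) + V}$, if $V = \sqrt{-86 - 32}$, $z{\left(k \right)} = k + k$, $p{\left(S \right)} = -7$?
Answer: $\sqrt{-21 + i \sqrt{118}} \approx 1.1496 + 4.7246 i$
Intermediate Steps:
$z{\left(k \right)} = 2 k$
$V = i \sqrt{118}$ ($V = \sqrt{-118} = i \sqrt{118} \approx 10.863 i$)
$\sqrt{\left(z{\left(-7 \right)} + p{\left(\left(-3\right) \left(-1\right) \right)}\right) + V} = \sqrt{\left(2 \left(-7\right) - 7\right) + i \sqrt{118}} = \sqrt{\left(-14 - 7\right) + i \sqrt{118}} = \sqrt{-21 + i \sqrt{118}}$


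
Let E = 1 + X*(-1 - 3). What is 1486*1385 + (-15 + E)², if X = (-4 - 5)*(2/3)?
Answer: 2058210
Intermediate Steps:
X = -6 (X = -18/3 = -9*⅔ = -6)
E = 25 (E = 1 - 6*(-1 - 3) = 1 - 6*(-4) = 1 + 24 = 25)
1486*1385 + (-15 + E)² = 1486*1385 + (-15 + 25)² = 2058110 + 10² = 2058110 + 100 = 2058210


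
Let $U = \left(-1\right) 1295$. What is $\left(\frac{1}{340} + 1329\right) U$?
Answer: $- \frac{117031999}{68} \approx -1.7211 \cdot 10^{6}$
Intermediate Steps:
$U = -1295$
$\left(\frac{1}{340} + 1329\right) U = \left(\frac{1}{340} + 1329\right) \left(-1295\right) = \frac{451861}{340} \left(-1295\right) = - \frac{117031999}{68}$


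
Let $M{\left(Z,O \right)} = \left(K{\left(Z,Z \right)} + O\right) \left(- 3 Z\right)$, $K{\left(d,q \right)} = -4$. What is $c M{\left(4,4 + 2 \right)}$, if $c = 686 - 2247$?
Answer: $37464$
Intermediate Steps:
$M{\left(Z,O \right)} = - 3 Z \left(-4 + O\right)$ ($M{\left(Z,O \right)} = \left(-4 + O\right) \left(- 3 Z\right) = - 3 Z \left(-4 + O\right)$)
$c = -1561$ ($c = 686 - 2247 = -1561$)
$c M{\left(4,4 + 2 \right)} = - 1561 \cdot 3 \cdot 4 \left(4 - \left(4 + 2\right)\right) = - 1561 \cdot 3 \cdot 4 \left(4 - 6\right) = - 1561 \cdot 3 \cdot 4 \left(-2\right) = \left(-1561\right) \left(-24\right) = 37464$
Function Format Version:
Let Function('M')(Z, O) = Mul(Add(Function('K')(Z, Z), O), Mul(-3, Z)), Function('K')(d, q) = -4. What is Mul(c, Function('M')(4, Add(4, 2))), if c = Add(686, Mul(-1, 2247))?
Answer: 37464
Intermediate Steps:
Function('M')(Z, O) = Mul(-3, Z, Add(-4, O)) (Function('M')(Z, O) = Mul(Add(-4, O), Mul(-3, Z)) = Mul(-3, Z, Add(-4, O)))
c = -1561 (c = Add(686, -2247) = -1561)
Mul(c, Function('M')(4, Add(4, 2))) = Mul(-1561, Mul(3, 4, Add(4, Mul(-1, Add(4, 2))))) = Mul(-1561, Mul(3, 4, Add(4, Mul(-1, 6)))) = Mul(-1561, Mul(3, 4, Add(4, -6))) = Mul(-1561, Mul(3, 4, -2)) = Mul(-1561, -24) = 37464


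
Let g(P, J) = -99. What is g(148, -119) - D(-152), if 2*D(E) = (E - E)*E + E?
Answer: -23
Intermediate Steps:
D(E) = E/2 (D(E) = ((E - E)*E + E)/2 = (0*E + E)/2 = (0 + E)/2 = E/2)
g(148, -119) - D(-152) = -99 - (-152)/2 = -99 - 1*(-76) = -99 + 76 = -23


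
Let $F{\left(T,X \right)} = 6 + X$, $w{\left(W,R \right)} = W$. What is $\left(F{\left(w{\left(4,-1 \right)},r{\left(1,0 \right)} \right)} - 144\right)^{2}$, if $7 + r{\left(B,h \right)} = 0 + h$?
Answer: $21025$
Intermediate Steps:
$r{\left(B,h \right)} = -7 + h$ ($r{\left(B,h \right)} = -7 + \left(0 + h\right) = -7 + h$)
$\left(F{\left(w{\left(4,-1 \right)},r{\left(1,0 \right)} \right)} - 144\right)^{2} = \left(\left(6 + \left(-7 + 0\right)\right) - 144\right)^{2} = \left(\left(6 - 7\right) - 144\right)^{2} = \left(-1 - 144\right)^{2} = \left(-145\right)^{2} = 21025$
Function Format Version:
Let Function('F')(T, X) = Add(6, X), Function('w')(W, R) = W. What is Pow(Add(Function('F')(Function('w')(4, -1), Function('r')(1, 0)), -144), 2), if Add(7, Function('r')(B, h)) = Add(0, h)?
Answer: 21025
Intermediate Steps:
Function('r')(B, h) = Add(-7, h) (Function('r')(B, h) = Add(-7, Add(0, h)) = Add(-7, h))
Pow(Add(Function('F')(Function('w')(4, -1), Function('r')(1, 0)), -144), 2) = Pow(Add(Add(6, Add(-7, 0)), -144), 2) = Pow(Add(Add(6, -7), -144), 2) = Pow(Add(-1, -144), 2) = Pow(-145, 2) = 21025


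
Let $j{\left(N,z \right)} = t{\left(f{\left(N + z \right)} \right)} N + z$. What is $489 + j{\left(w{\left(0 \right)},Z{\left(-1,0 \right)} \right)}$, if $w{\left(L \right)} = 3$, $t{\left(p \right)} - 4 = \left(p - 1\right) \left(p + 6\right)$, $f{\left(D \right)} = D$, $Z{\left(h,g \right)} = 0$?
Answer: $555$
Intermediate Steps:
$t{\left(p \right)} = 4 + \left(-1 + p\right) \left(6 + p\right)$ ($t{\left(p \right)} = 4 + \left(p - 1\right) \left(p + 6\right) = 4 + \left(-1 + p\right) \left(6 + p\right)$)
$j{\left(N,z \right)} = z + N \left(-2 + \left(N + z\right)^{2} + 5 N + 5 z\right)$ ($j{\left(N,z \right)} = \left(-2 + \left(N + z\right)^{2} + 5 \left(N + z\right)\right) N + z = \left(-2 + \left(N + z\right)^{2} + \left(5 N + 5 z\right)\right) N + z = \left(-2 + \left(N + z\right)^{2} + 5 N + 5 z\right) N + z = N \left(-2 + \left(N + z\right)^{2} + 5 N + 5 z\right) + z = z + N \left(-2 + \left(N + z\right)^{2} + 5 N + 5 z\right)$)
$489 + j{\left(w{\left(0 \right)},Z{\left(-1,0 \right)} \right)} = 489 + \left(0 + 3 \left(-2 + \left(3 + 0\right)^{2} + 5 \cdot 3 + 5 \cdot 0\right)\right) = 489 + \left(0 + 3 \left(-2 + 3^{2} + 15 + 0\right)\right) = 489 + \left(0 + 3 \left(-2 + 9 + 15 + 0\right)\right) = 489 + \left(0 + 3 \cdot 22\right) = 489 + \left(0 + 66\right) = 489 + 66 = 555$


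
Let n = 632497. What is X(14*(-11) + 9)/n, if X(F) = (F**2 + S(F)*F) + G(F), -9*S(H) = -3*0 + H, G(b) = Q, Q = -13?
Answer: 168083/5692473 ≈ 0.029527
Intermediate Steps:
G(b) = -13
S(H) = -H/9 (S(H) = -(-3*0 + H)/9 = -(0 + H)/9 = -H/9)
X(F) = -13 + 8*F**2/9 (X(F) = (F**2 + (-F/9)*F) - 13 = (F**2 - F**2/9) - 13 = 8*F**2/9 - 13 = -13 + 8*F**2/9)
X(14*(-11) + 9)/n = (-13 + 8*(14*(-11) + 9)**2/9)/632497 = (-13 + 8*(-154 + 9)**2/9)*(1/632497) = (-13 + (8/9)*(-145)**2)*(1/632497) = (-13 + (8/9)*21025)*(1/632497) = (-13 + 168200/9)*(1/632497) = (168083/9)*(1/632497) = 168083/5692473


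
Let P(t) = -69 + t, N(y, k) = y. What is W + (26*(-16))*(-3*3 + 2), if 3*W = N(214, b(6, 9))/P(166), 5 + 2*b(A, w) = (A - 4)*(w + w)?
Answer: 847606/291 ≈ 2912.7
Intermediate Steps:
b(A, w) = -5/2 + w*(-4 + A) (b(A, w) = -5/2 + ((A - 4)*(w + w))/2 = -5/2 + ((-4 + A)*(2*w))/2 = -5/2 + (2*w*(-4 + A))/2 = -5/2 + w*(-4 + A))
W = 214/291 (W = (214/(-69 + 166))/3 = (214/97)/3 = (214*(1/97))/3 = (⅓)*(214/97) = 214/291 ≈ 0.73540)
W + (26*(-16))*(-3*3 + 2) = 214/291 + (26*(-16))*(-3*3 + 2) = 214/291 - 416*(-9 + 2) = 214/291 - 416*(-7) = 214/291 + 2912 = 847606/291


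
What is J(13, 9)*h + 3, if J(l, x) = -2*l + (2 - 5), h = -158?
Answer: 4585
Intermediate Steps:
J(l, x) = -3 - 2*l (J(l, x) = -2*l - 3 = -3 - 2*l)
J(13, 9)*h + 3 = (-3 - 2*13)*(-158) + 3 = (-3 - 26)*(-158) + 3 = -29*(-158) + 3 = 4582 + 3 = 4585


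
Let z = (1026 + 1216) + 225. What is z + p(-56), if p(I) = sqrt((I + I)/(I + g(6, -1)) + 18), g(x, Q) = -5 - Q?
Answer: 2467 + sqrt(4470)/15 ≈ 2471.5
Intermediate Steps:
z = 2467 (z = 2242 + 225 = 2467)
p(I) = sqrt(18 + 2*I/(-4 + I)) (p(I) = sqrt((I + I)/(I + (-5 - 1*(-1))) + 18) = sqrt((2*I)/(I + (-5 + 1)) + 18) = sqrt((2*I)/(I - 4) + 18) = sqrt((2*I)/(-4 + I) + 18) = sqrt(2*I/(-4 + I) + 18) = sqrt(18 + 2*I/(-4 + I)))
z + p(-56) = 2467 + 2*sqrt((-18 + 5*(-56))/(-4 - 56)) = 2467 + 2*sqrt((-18 - 280)/(-60)) = 2467 + 2*sqrt(-1/60*(-298)) = 2467 + 2*sqrt(149/30) = 2467 + 2*(sqrt(4470)/30) = 2467 + sqrt(4470)/15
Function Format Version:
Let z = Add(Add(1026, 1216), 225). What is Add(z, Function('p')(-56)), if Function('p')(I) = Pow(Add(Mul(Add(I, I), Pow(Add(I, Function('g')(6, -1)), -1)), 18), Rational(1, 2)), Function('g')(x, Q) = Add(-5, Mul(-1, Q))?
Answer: Add(2467, Mul(Rational(1, 15), Pow(4470, Rational(1, 2)))) ≈ 2471.5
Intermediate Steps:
z = 2467 (z = Add(2242, 225) = 2467)
Function('p')(I) = Pow(Add(18, Mul(2, I, Pow(Add(-4, I), -1))), Rational(1, 2)) (Function('p')(I) = Pow(Add(Mul(Add(I, I), Pow(Add(I, Add(-5, Mul(-1, -1))), -1)), 18), Rational(1, 2)) = Pow(Add(Mul(Mul(2, I), Pow(Add(I, Add(-5, 1)), -1)), 18), Rational(1, 2)) = Pow(Add(Mul(Mul(2, I), Pow(Add(I, -4), -1)), 18), Rational(1, 2)) = Pow(Add(Mul(Mul(2, I), Pow(Add(-4, I), -1)), 18), Rational(1, 2)) = Pow(Add(Mul(2, I, Pow(Add(-4, I), -1)), 18), Rational(1, 2)) = Pow(Add(18, Mul(2, I, Pow(Add(-4, I), -1))), Rational(1, 2)))
Add(z, Function('p')(-56)) = Add(2467, Mul(2, Pow(Mul(Pow(Add(-4, -56), -1), Add(-18, Mul(5, -56))), Rational(1, 2)))) = Add(2467, Mul(2, Pow(Mul(Pow(-60, -1), Add(-18, -280)), Rational(1, 2)))) = Add(2467, Mul(2, Pow(Mul(Rational(-1, 60), -298), Rational(1, 2)))) = Add(2467, Mul(2, Pow(Rational(149, 30), Rational(1, 2)))) = Add(2467, Mul(2, Mul(Rational(1, 30), Pow(4470, Rational(1, 2))))) = Add(2467, Mul(Rational(1, 15), Pow(4470, Rational(1, 2))))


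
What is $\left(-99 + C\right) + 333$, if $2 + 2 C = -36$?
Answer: $215$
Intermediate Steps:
$C = -19$ ($C = -1 + \frac{1}{2} \left(-36\right) = -1 - 18 = -19$)
$\left(-99 + C\right) + 333 = \left(-99 - 19\right) + 333 = -118 + 333 = 215$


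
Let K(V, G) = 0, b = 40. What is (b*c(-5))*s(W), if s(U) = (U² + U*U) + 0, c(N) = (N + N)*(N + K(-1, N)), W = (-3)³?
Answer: 2916000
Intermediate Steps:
W = -27
c(N) = 2*N² (c(N) = (N + N)*(N + 0) = (2*N)*N = 2*N²)
s(U) = 2*U² (s(U) = (U² + U²) + 0 = 2*U² + 0 = 2*U²)
(b*c(-5))*s(W) = (40*(2*(-5)²))*(2*(-27)²) = (40*(2*25))*(2*729) = (40*50)*1458 = 2000*1458 = 2916000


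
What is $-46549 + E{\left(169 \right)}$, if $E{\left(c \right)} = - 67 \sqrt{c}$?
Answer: $-47420$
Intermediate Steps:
$-46549 + E{\left(169 \right)} = -46549 - 67 \sqrt{169} = -46549 - 871 = -47420$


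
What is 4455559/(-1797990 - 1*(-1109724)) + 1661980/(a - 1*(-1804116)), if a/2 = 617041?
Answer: -6196493058001/1045544192334 ≈ -5.9266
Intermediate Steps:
a = 1234082 (a = 2*617041 = 1234082)
4455559/(-1797990 - 1*(-1109724)) + 1661980/(a - 1*(-1804116)) = 4455559/(-1797990 - 1*(-1109724)) + 1661980/(1234082 - 1*(-1804116)) = 4455559/(-1797990 + 1109724) + 1661980/(1234082 + 1804116) = 4455559/(-688266) + 1661980/3038198 = 4455559*(-1/688266) + 1661980*(1/3038198) = -4455559/688266 + 830990/1519099 = -6196493058001/1045544192334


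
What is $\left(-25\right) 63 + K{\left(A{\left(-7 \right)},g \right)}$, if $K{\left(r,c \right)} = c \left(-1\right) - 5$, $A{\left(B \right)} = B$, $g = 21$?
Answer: $-1601$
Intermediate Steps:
$K{\left(r,c \right)} = -5 - c$ ($K{\left(r,c \right)} = - c - 5 = -5 - c$)
$\left(-25\right) 63 + K{\left(A{\left(-7 \right)},g \right)} = \left(-25\right) 63 - 26 = -1575 - 26 = -1601$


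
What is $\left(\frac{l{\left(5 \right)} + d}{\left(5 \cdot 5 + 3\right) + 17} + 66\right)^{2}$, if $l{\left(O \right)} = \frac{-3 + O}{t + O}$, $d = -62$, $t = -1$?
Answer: $\frac{3759721}{900} \approx 4177.5$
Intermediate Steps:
$l{\left(O \right)} = \frac{-3 + O}{-1 + O}$
$\left(\frac{l{\left(5 \right)} + d}{\left(5 \cdot 5 + 3\right) + 17} + 66\right)^{2} = \left(\frac{\frac{-3 + 5}{-1 + 5} - 62}{\left(5 \cdot 5 + 3\right) + 17} + 66\right)^{2} = \left(\frac{\frac{1}{4} \cdot 2 - 62}{\left(25 + 3\right) + 17} + 66\right)^{2} = \left(\frac{\frac{1}{4} \cdot 2 - 62}{28 + 17} + 66\right)^{2} = \left(\frac{\frac{1}{2} - 62}{45} + 66\right)^{2} = \left(\left(- \frac{123}{2}\right) \frac{1}{45} + 66\right)^{2} = \left(- \frac{41}{30} + 66\right)^{2} = \left(\frac{1939}{30}\right)^{2} = \frac{3759721}{900}$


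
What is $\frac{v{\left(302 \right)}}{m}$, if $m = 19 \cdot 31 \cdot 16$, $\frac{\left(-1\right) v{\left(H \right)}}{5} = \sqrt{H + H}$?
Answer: $- \frac{5 \sqrt{151}}{4712} \approx -0.013039$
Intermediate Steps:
$v{\left(H \right)} = - 5 \sqrt{2} \sqrt{H}$ ($v{\left(H \right)} = - 5 \sqrt{H + H} = - 5 \sqrt{2 H} = - 5 \sqrt{2} \sqrt{H}$)
$m = 9424$ ($m = 589 \cdot 16 = 9424$)
$\frac{v{\left(302 \right)}}{m} = \frac{\left(-5\right) \sqrt{2} \sqrt{302}}{9424} = - 10 \sqrt{151} \cdot \frac{1}{9424} = - \frac{5 \sqrt{151}}{4712}$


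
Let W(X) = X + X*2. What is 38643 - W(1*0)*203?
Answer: 38643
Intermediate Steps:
W(X) = 3*X (W(X) = X + 2*X = 3*X)
38643 - W(1*0)*203 = 38643 - 3*(1*0)*203 = 38643 - 3*0*203 = 38643 - 0*203 = 38643 - 1*0 = 38643 + 0 = 38643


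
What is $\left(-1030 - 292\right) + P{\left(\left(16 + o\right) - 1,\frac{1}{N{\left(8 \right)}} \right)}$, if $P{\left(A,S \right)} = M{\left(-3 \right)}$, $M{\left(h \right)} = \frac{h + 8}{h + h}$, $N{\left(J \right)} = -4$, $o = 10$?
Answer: $- \frac{7937}{6} \approx -1322.8$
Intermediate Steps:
$M{\left(h \right)} = \frac{8 + h}{2 h}$
$P{\left(A,S \right)} = - \frac{5}{6}$ ($P{\left(A,S \right)} = \frac{8 - 3}{2 \left(-3\right)} = \frac{1}{2} \left(- \frac{1}{3}\right) 5 = - \frac{5}{6}$)
$\left(-1030 - 292\right) + P{\left(\left(16 + o\right) - 1,\frac{1}{N{\left(8 \right)}} \right)} = \left(-1030 - 292\right) - \frac{5}{6} = -1322 - \frac{5}{6} = - \frac{7937}{6}$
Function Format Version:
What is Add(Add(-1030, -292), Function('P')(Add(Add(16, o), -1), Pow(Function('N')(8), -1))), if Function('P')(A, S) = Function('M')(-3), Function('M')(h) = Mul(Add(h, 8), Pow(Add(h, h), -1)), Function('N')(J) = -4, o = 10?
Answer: Rational(-7937, 6) ≈ -1322.8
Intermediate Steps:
Function('M')(h) = Mul(Rational(1, 2), Pow(h, -1), Add(8, h)) (Function('M')(h) = Mul(Add(8, h), Pow(Mul(2, h), -1)) = Mul(Add(8, h), Mul(Rational(1, 2), Pow(h, -1))) = Mul(Rational(1, 2), Pow(h, -1), Add(8, h)))
Function('P')(A, S) = Rational(-5, 6) (Function('P')(A, S) = Mul(Rational(1, 2), Pow(-3, -1), Add(8, -3)) = Mul(Rational(1, 2), Rational(-1, 3), 5) = Rational(-5, 6))
Add(Add(-1030, -292), Function('P')(Add(Add(16, o), -1), Pow(Function('N')(8), -1))) = Add(Add(-1030, -292), Rational(-5, 6)) = Add(-1322, Rational(-5, 6)) = Rational(-7937, 6)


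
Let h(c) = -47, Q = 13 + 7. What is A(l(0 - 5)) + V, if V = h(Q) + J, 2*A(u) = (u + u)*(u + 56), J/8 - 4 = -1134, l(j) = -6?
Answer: -9387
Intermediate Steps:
Q = 20
J = -9040 (J = 32 + 8*(-1134) = 32 - 9072 = -9040)
A(u) = u*(56 + u) (A(u) = ((u + u)*(u + 56))/2 = ((2*u)*(56 + u))/2 = (2*u*(56 + u))/2 = u*(56 + u))
V = -9087 (V = -47 - 9040 = -9087)
A(l(0 - 5)) + V = -6*(56 - 6) - 9087 = -6*50 - 9087 = -300 - 9087 = -9387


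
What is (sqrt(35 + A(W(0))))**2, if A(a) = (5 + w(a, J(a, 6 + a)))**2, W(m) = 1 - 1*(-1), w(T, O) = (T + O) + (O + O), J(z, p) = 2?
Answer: 204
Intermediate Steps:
w(T, O) = T + 3*O (w(T, O) = (O + T) + 2*O = T + 3*O)
W(m) = 2 (W(m) = 1 + 1 = 2)
A(a) = (11 + a)**2 (A(a) = (5 + (a + 3*2))**2 = (5 + (a + 6))**2 = (5 + (6 + a))**2 = (11 + a)**2)
(sqrt(35 + A(W(0))))**2 = (sqrt(35 + (11 + 2)**2))**2 = (sqrt(35 + 13**2))**2 = (sqrt(35 + 169))**2 = (sqrt(204))**2 = (2*sqrt(51))**2 = 204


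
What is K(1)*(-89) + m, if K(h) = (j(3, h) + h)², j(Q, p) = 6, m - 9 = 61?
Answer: -4291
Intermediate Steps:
m = 70 (m = 9 + 61 = 70)
K(h) = (6 + h)²
K(1)*(-89) + m = (6 + 1)²*(-89) + 70 = 7²*(-89) + 70 = 49*(-89) + 70 = -4361 + 70 = -4291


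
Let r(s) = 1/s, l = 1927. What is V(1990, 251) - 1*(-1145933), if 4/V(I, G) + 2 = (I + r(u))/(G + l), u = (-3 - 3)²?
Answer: 97604529643/85175 ≈ 1.1459e+6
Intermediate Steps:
u = 36 (u = (-6)² = 36)
V(I, G) = 4/(-2 + (1/36 + I)/(1927 + G)) (V(I, G) = 4/(-2 + (I + 1/36)/(G + 1927)) = 4/(-2 + (I + 1/36)/(1927 + G)) = 4/(-2 + (1/36 + I)/(1927 + G)))
V(1990, 251) - 1*(-1145933) = 144*(-1927 - 1*251)/(138743 - 36*1990 + 72*251) - 1*(-1145933) = 144*(-1927 - 251)/(138743 - 71640 + 18072) + 1145933 = 144*(-2178)/85175 + 1145933 = 144*(1/85175)*(-2178) + 1145933 = -313632/85175 + 1145933 = 97604529643/85175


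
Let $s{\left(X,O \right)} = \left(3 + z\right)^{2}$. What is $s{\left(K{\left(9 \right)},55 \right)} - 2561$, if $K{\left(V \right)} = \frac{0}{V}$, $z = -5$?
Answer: $-2557$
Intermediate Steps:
$K{\left(V \right)} = 0$
$s{\left(X,O \right)} = 4$ ($s{\left(X,O \right)} = \left(3 - 5\right)^{2} = \left(-2\right)^{2} = 4$)
$s{\left(K{\left(9 \right)},55 \right)} - 2561 = 4 - 2561 = -2557$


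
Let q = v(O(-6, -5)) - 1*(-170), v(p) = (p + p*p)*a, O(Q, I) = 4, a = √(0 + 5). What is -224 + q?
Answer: -54 + 20*√5 ≈ -9.2786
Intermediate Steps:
a = √5 ≈ 2.2361
v(p) = √5*(p + p²) (v(p) = (p + p*p)*√5 = (p + p²)*√5 = √5*(p + p²))
q = 170 + 20*√5 (q = 4*√5*(1 + 4) - 1*(-170) = 4*√5*5 + 170 = 20*√5 + 170 = 170 + 20*√5 ≈ 214.72)
-224 + q = -224 + (170 + 20*√5) = -54 + 20*√5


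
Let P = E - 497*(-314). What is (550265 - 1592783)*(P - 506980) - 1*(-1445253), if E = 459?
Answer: 365365431087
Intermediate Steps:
P = 156517 (P = 459 - 497*(-314) = 459 + 156058 = 156517)
(550265 - 1592783)*(P - 506980) - 1*(-1445253) = (550265 - 1592783)*(156517 - 506980) - 1*(-1445253) = -1042518*(-350463) + 1445253 = 365363985834 + 1445253 = 365365431087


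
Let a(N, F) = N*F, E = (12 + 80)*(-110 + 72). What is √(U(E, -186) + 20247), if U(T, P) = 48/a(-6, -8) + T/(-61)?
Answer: 4*√4722254/61 ≈ 142.50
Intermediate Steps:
E = -3496 (E = 92*(-38) = -3496)
a(N, F) = F*N
U(T, P) = 1 - T/61 (U(T, P) = 48/((-8*(-6))) + T/(-61) = 48/48 + T*(-1/61) = 48*(1/48) - T/61 = 1 - T/61)
√(U(E, -186) + 20247) = √((1 - 1/61*(-3496)) + 20247) = √((1 + 3496/61) + 20247) = √(3557/61 + 20247) = √(1238624/61) = 4*√4722254/61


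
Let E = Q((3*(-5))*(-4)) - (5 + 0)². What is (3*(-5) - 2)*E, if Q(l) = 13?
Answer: 204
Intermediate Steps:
E = -12 (E = 13 - (5 + 0)² = 13 - 1*5² = 13 - 1*25 = 13 - 25 = -12)
(3*(-5) - 2)*E = (3*(-5) - 2)*(-12) = (-15 - 2)*(-12) = -17*(-12) = 204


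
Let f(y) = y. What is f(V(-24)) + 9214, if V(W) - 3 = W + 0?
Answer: 9193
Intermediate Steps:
V(W) = 3 + W (V(W) = 3 + (W + 0) = 3 + W)
f(V(-24)) + 9214 = (3 - 24) + 9214 = -21 + 9214 = 9193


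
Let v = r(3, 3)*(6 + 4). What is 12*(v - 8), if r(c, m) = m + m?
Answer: 624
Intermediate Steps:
r(c, m) = 2*m
v = 60 (v = (2*3)*(6 + 4) = 6*10 = 60)
12*(v - 8) = 12*(60 - 8) = 12*52 = 624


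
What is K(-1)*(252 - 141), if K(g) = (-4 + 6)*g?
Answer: -222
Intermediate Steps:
K(g) = 2*g
K(-1)*(252 - 141) = (2*(-1))*(252 - 141) = -2*111 = -222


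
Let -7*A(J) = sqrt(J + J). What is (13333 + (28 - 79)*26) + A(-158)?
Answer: 12007 - 2*I*sqrt(79)/7 ≈ 12007.0 - 2.5395*I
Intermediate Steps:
A(J) = -sqrt(2)*sqrt(J)/7 (A(J) = -sqrt(J + J)/7 = -sqrt(2)*sqrt(J)/7)
(13333 + (28 - 79)*26) + A(-158) = (13333 + (28 - 79)*26) - sqrt(2)*sqrt(-158)/7 = (13333 - 51*26) - sqrt(2)*I*sqrt(158)/7 = (13333 - 1326) - 2*I*sqrt(79)/7 = 12007 - 2*I*sqrt(79)/7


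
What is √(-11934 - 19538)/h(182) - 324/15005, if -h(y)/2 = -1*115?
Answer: -324/15005 + 2*I*√1967/115 ≈ -0.021593 + 0.77132*I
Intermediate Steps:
h(y) = 230 (h(y) = -(-2)*115 = -2*(-115) = 230)
√(-11934 - 19538)/h(182) - 324/15005 = √(-11934 - 19538)/230 - 324/15005 = √(-31472)*(1/230) - 324*1/15005 = (4*I*√1967)*(1/230) - 324/15005 = 2*I*√1967/115 - 324/15005 = -324/15005 + 2*I*√1967/115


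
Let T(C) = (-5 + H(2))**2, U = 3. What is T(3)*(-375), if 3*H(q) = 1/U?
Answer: -242000/27 ≈ -8963.0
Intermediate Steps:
H(q) = 1/9 (H(q) = (1/3)/3 = (1/3)*(1/3) = 1/9)
T(C) = 1936/81 (T(C) = (-5 + 1/9)**2 = (-44/9)**2 = 1936/81)
T(3)*(-375) = (1936/81)*(-375) = -242000/27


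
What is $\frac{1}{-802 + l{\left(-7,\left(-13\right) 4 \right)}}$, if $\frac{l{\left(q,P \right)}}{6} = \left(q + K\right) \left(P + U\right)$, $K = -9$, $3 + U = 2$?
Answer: $\frac{1}{4286} \approx 0.00023332$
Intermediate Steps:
$U = -1$ ($U = -3 + 2 = -1$)
$l{\left(q,P \right)} = 6 \left(-1 + P\right) \left(-9 + q\right)$ ($l{\left(q,P \right)} = 6 \left(q - 9\right) \left(P - 1\right) = 6 \left(-9 + q\right) \left(-1 + P\right) = 6 \left(-1 + P\right) \left(-9 + q\right)$)
$\frac{1}{-802 + l{\left(-7,\left(-13\right) 4 \right)}} = \frac{1}{-802 + \left(54 - 54 \left(\left(-13\right) 4\right) - -42 + 6 \left(\left(-13\right) 4\right) \left(-7\right)\right)} = \frac{1}{-802 + \left(54 - -2808 + 42 + 6 \left(-52\right) \left(-7\right)\right)} = \frac{1}{-802 + \left(54 + 2808 + 42 + 2184\right)} = \frac{1}{-802 + 5088} = \frac{1}{4286}$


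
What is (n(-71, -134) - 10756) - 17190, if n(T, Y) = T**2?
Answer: -22905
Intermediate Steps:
(n(-71, -134) - 10756) - 17190 = ((-71)**2 - 10756) - 17190 = (5041 - 10756) - 17190 = -5715 - 17190 = -22905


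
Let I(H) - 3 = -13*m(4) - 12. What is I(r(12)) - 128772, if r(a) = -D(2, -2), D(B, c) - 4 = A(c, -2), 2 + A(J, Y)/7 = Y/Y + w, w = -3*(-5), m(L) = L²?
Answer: -128989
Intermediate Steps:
w = 15
A(J, Y) = 98 (A(J, Y) = -14 + 7*(Y/Y + 15) = -14 + 7*(1 + 15) = -14 + 7*16 = -14 + 112 = 98)
D(B, c) = 102 (D(B, c) = 4 + 98 = 102)
r(a) = -102 (r(a) = -1*102 = -102)
I(H) = -217 (I(H) = 3 + (-13*4² - 12) = 3 + (-13*16 - 12) = 3 + (-208 - 12) = 3 - 220 = -217)
I(r(12)) - 128772 = -217 - 128772 = -128989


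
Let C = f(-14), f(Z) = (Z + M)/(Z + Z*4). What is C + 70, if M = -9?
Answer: 4923/70 ≈ 70.329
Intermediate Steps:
f(Z) = (-9 + Z)/(5*Z) (f(Z) = (Z - 9)/(Z + Z*4) = (-9 + Z)/(Z + 4*Z) = (-9 + Z)/((5*Z)) = (-9 + Z)*(1/(5*Z)) = (-9 + Z)/(5*Z))
C = 23/70 (C = (⅕)*(-9 - 14)/(-14) = (⅕)*(-1/14)*(-23) = 23/70 ≈ 0.32857)
C + 70 = 23/70 + 70 = 4923/70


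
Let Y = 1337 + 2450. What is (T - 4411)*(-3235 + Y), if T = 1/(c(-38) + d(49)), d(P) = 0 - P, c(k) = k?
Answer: -70611472/29 ≈ -2.4349e+6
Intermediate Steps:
d(P) = -P
Y = 3787
T = -1/87 (T = 1/(-38 - 1*49) = 1/(-38 - 49) = 1/(-87) = -1/87 ≈ -0.011494)
(T - 4411)*(-3235 + Y) = (-1/87 - 4411)*(-3235 + 3787) = -383758/87*552 = -70611472/29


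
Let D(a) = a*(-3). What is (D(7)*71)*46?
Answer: -68586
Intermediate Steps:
D(a) = -3*a
(D(7)*71)*46 = (-3*7*71)*46 = -21*71*46 = -1491*46 = -68586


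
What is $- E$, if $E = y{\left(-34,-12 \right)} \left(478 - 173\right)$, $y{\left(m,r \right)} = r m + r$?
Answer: $-120780$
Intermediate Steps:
$y{\left(m,r \right)} = r + m r$ ($y{\left(m,r \right)} = m r + r = r + m r$)
$E = 120780$ ($E = - 12 \left(1 - 34\right) \left(478 - 173\right) = \left(-12\right) \left(-33\right) 305 = 396 \cdot 305 = 120780$)
$- E = \left(-1\right) 120780 = -120780$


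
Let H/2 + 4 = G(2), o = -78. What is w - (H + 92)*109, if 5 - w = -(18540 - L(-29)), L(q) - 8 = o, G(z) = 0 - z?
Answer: 9895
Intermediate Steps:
G(z) = -z
L(q) = -70 (L(q) = 8 - 78 = -70)
H = -12 (H = -8 + 2*(-1*2) = -8 + 2*(-2) = -8 - 4 = -12)
w = 18615 (w = 5 - (-1)*(18540 - 1*(-70)) = 5 - (-1)*(18540 + 70) = 5 - (-1)*18610 = 5 - 1*(-18610) = 5 + 18610 = 18615)
w - (H + 92)*109 = 18615 - (-12 + 92)*109 = 18615 - 80*109 = 18615 - 1*8720 = 18615 - 8720 = 9895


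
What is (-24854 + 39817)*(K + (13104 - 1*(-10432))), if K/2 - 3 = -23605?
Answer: -354144284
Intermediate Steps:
K = -47204 (K = 6 + 2*(-23605) = 6 - 47210 = -47204)
(-24854 + 39817)*(K + (13104 - 1*(-10432))) = (-24854 + 39817)*(-47204 + (13104 - 1*(-10432))) = 14963*(-47204 + (13104 + 10432)) = 14963*(-47204 + 23536) = 14963*(-23668) = -354144284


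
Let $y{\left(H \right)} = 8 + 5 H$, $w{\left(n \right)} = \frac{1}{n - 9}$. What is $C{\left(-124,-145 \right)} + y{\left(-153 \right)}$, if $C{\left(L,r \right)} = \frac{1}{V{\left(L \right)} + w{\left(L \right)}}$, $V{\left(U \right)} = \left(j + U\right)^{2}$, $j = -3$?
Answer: $- \frac{1623882959}{2145156} \approx -757.0$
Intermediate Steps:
$V{\left(U \right)} = \left(-3 + U\right)^{2}$
$w{\left(n \right)} = \frac{1}{-9 + n}$
$C{\left(L,r \right)} = \frac{1}{\frac{1}{-9 + L} + \left(-3 + L\right)^{2}}$ ($C{\left(L,r \right)} = \frac{1}{\left(-3 + L\right)^{2} + \frac{1}{-9 + L}} = \frac{1}{\frac{1}{-9 + L} + \left(-3 + L\right)^{2}}$)
$C{\left(-124,-145 \right)} + y{\left(-153 \right)} = \frac{-9 - 124}{1 + \left(-3 - 124\right)^{2} \left(-9 - 124\right)} + \left(8 + 5 \left(-153\right)\right) = \frac{1}{1 + \left(-127\right)^{2} \left(-133\right)} \left(-133\right) + \left(8 - 765\right) = \frac{1}{1 + 16129 \left(-133\right)} \left(-133\right) - 757 = \frac{1}{1 - 2145157} \left(-133\right) - 757 = \frac{1}{-2145156} \left(-133\right) - 757 = \left(- \frac{1}{2145156}\right) \left(-133\right) - 757 = \frac{133}{2145156} - 757 = - \frac{1623882959}{2145156}$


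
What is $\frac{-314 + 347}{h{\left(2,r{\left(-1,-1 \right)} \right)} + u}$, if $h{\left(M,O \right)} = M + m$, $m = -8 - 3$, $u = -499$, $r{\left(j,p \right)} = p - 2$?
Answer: $- \frac{33}{508} \approx -0.064961$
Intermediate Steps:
$r{\left(j,p \right)} = -2 + p$
$m = -11$ ($m = -8 - 3 = -11$)
$h{\left(M,O \right)} = -11 + M$ ($h{\left(M,O \right)} = M - 11 = -11 + M$)
$\frac{-314 + 347}{h{\left(2,r{\left(-1,-1 \right)} \right)} + u} = \frac{-314 + 347}{\left(-11 + 2\right) - 499} = \frac{33}{-9 - 499} = \frac{33}{-508} = 33 \left(- \frac{1}{508}\right) = - \frac{33}{508}$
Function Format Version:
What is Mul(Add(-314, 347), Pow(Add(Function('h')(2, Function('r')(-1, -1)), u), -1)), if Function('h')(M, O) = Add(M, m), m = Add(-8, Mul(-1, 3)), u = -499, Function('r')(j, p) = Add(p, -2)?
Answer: Rational(-33, 508) ≈ -0.064961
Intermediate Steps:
Function('r')(j, p) = Add(-2, p)
m = -11 (m = Add(-8, -3) = -11)
Function('h')(M, O) = Add(-11, M) (Function('h')(M, O) = Add(M, -11) = Add(-11, M))
Mul(Add(-314, 347), Pow(Add(Function('h')(2, Function('r')(-1, -1)), u), -1)) = Mul(Add(-314, 347), Pow(Add(Add(-11, 2), -499), -1)) = Mul(33, Pow(Add(-9, -499), -1)) = Mul(33, Pow(-508, -1)) = Mul(33, Rational(-1, 508)) = Rational(-33, 508)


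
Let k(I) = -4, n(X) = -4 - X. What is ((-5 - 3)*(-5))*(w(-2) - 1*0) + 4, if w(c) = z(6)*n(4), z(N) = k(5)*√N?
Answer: 4 + 1280*√6 ≈ 3139.3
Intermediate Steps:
z(N) = -4*√N
w(c) = 32*√6 (w(c) = (-4*√6)*(-4 - 1*4) = (-4*√6)*(-4 - 4) = -4*√6*(-8) = 32*√6)
((-5 - 3)*(-5))*(w(-2) - 1*0) + 4 = ((-5 - 3)*(-5))*(32*√6 - 1*0) + 4 = (-8*(-5))*(32*√6 + 0) + 4 = 40*(32*√6) + 4 = 1280*√6 + 4 = 4 + 1280*√6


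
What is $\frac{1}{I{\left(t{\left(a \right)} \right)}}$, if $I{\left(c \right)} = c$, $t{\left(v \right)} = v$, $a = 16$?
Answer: $\frac{1}{16} \approx 0.0625$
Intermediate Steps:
$\frac{1}{I{\left(t{\left(a \right)} \right)}} = \frac{1}{16}$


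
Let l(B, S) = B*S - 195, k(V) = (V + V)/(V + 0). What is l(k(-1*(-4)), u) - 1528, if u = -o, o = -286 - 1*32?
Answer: -1087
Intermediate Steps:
o = -318 (o = -286 - 32 = -318)
u = 318 (u = -1*(-318) = 318)
k(V) = 2 (k(V) = (2*V)/V = 2)
l(B, S) = -195 + B*S
l(k(-1*(-4)), u) - 1528 = (-195 + 2*318) - 1528 = (-195 + 636) - 1528 = 441 - 1528 = -1087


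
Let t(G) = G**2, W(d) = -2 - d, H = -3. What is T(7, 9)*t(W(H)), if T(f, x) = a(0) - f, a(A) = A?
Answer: -7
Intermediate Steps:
T(f, x) = -f (T(f, x) = 0 - f = -f)
T(7, 9)*t(W(H)) = (-1*7)*(-2 - 1*(-3))**2 = -7*(-2 + 3)**2 = -7*1**2 = -7*1 = -7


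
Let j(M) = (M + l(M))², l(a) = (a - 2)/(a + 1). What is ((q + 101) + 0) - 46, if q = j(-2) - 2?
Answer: 57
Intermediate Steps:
l(a) = (-2 + a)/(1 + a)
j(M) = (M + (-2 + M)/(1 + M))²
q = 2 (q = (-2 - 2 - 2*(1 - 2))²/(1 - 2)² - 2 = (-2 - 2 - 2*(-1))²/(-1)² - 2 = 1*(-2 - 2 + 2)² - 2 = 1*(-2)² - 2 = 1*4 - 2 = 4 - 2 = 2)
((q + 101) + 0) - 46 = ((2 + 101) + 0) - 46 = (103 + 0) - 46 = 103 - 46 = 57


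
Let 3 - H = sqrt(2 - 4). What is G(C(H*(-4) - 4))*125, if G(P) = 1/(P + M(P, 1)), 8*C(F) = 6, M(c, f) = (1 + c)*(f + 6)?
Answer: 125/13 ≈ 9.6154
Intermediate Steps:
H = 3 - I*sqrt(2) (H = 3 - sqrt(2 - 4) = 3 - sqrt(-2) = 3 - I*sqrt(2) ≈ 3.0 - 1.4142*I)
M(c, f) = (1 + c)*(6 + f)
C(F) = 3/4 (C(F) = (1/8)*6 = 3/4)
G(P) = 1/(7 + 8*P) (G(P) = 1/(P + (6 + 1 + 6*P + P*1)) = 1/(P + (6 + 1 + 6*P + P)) = 1/(P + (7 + 7*P)) = 1/(7 + 8*P))
G(C(H*(-4) - 4))*125 = 125/(7 + 8*(3/4)) = 125/(7 + 6) = 125/13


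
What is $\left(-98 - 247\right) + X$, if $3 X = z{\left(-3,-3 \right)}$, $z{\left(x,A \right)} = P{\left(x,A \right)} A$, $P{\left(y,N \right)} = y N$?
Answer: $-354$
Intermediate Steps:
$P{\left(y,N \right)} = N y$
$z{\left(x,A \right)} = x A^{2}$ ($z{\left(x,A \right)} = A x A = x A^{2}$)
$X = -9$ ($X = \frac{\left(-3\right) \left(-3\right)^{2}}{3} = \frac{\left(-3\right) 9}{3} = \frac{1}{3} \left(-27\right) = -9$)
$\left(-98 - 247\right) + X = \left(-98 - 247\right) - 9 = -345 - 9 = -354$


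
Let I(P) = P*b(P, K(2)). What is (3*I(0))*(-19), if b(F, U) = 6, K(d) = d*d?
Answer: 0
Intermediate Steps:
K(d) = d**2
I(P) = 6*P (I(P) = P*6 = 6*P)
(3*I(0))*(-19) = (3*(6*0))*(-19) = (3*0)*(-19) = 0*(-19) = 0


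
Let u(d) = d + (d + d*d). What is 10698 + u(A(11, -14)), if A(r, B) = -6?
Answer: 10722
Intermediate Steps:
u(d) = d² + 2*d (u(d) = d + (d + d²) = d² + 2*d)
10698 + u(A(11, -14)) = 10698 - 6*(2 - 6) = 10698 - 6*(-4) = 10698 + 24 = 10722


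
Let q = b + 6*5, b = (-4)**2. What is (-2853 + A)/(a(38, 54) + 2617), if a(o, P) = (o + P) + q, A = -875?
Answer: -3728/2755 ≈ -1.3532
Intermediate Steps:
b = 16
q = 46 (q = 16 + 6*5 = 16 + 30 = 46)
a(o, P) = 46 + P + o (a(o, P) = (o + P) + 46 = (P + o) + 46 = 46 + P + o)
(-2853 + A)/(a(38, 54) + 2617) = (-2853 - 875)/((46 + 54 + 38) + 2617) = -3728/(138 + 2617) = -3728/2755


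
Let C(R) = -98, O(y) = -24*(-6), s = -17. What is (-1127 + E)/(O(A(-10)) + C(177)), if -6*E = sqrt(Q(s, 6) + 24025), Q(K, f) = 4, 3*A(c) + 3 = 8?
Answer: -49/2 - sqrt(24029)/276 ≈ -25.062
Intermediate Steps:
A(c) = 5/3 (A(c) = -1 + (1/3)*8 = -1 + 8/3 = 5/3)
O(y) = 144
E = -sqrt(24029)/6 (E = -sqrt(4 + 24025)/6 = -sqrt(24029)/6 ≈ -25.835)
(-1127 + E)/(O(A(-10)) + C(177)) = (-1127 - sqrt(24029)/6)/(144 - 98) = (-1127 - sqrt(24029)/6)/46 = (-1127 - sqrt(24029)/6)*(1/46) = -49/2 - sqrt(24029)/276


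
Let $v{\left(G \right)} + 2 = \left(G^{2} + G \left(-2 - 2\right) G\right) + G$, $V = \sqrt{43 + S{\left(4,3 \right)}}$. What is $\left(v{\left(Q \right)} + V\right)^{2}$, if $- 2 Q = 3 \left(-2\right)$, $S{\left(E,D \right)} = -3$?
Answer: $716 - 104 \sqrt{10} \approx 387.12$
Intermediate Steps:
$V = 2 \sqrt{10}$ ($V = \sqrt{43 - 3} = \sqrt{40} = 2 \sqrt{10} \approx 6.3246$)
$Q = 3$ ($Q = - \frac{3 \left(-2\right)}{2} = \left(- \frac{1}{2}\right) \left(-6\right) = 3$)
$v{\left(G \right)} = -2 + G - 3 G^{2}$ ($v{\left(G \right)} = -2 + \left(\left(G^{2} + G \left(-2 - 2\right) G\right) + G\right) = -2 + \left(\left(G^{2} + G \left(-4\right) G\right) + G\right) = -2 + \left(\left(G^{2} + - 4 G G\right) + G\right) = -2 + \left(\left(G^{2} - 4 G^{2}\right) + G\right) = -2 - \left(- G + 3 G^{2}\right) = -2 + G - 3 G^{2}$)
$\left(v{\left(Q \right)} + V\right)^{2} = \left(\left(-2 + 3 - 3 \cdot 3^{2}\right) + 2 \sqrt{10}\right)^{2} = \left(\left(-2 + 3 - 27\right) + 2 \sqrt{10}\right)^{2} = \left(-26 + 2 \sqrt{10}\right)^{2}$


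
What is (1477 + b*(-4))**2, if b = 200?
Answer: 458329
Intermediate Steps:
(1477 + b*(-4))**2 = (1477 + 200*(-4))**2 = (1477 - 800)**2 = 677**2 = 458329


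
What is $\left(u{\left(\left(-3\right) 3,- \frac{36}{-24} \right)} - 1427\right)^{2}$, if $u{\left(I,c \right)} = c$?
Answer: $\frac{8128201}{4} \approx 2.0321 \cdot 10^{6}$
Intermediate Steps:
$\left(u{\left(\left(-3\right) 3,- \frac{36}{-24} \right)} - 1427\right)^{2} = \left(- \frac{36}{-24} - 1427\right)^{2} = \left(\left(-36\right) \left(- \frac{1}{24}\right) - 1427\right)^{2} = \left(\frac{3}{2} - 1427\right)^{2} = \left(- \frac{2851}{2}\right)^{2} = \frac{8128201}{4}$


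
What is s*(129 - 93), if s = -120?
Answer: -4320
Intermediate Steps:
s*(129 - 93) = -120*(129 - 93) = -120*36 = -4320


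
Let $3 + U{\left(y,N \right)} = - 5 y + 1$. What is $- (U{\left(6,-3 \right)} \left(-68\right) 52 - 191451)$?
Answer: $78299$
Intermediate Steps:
$U{\left(y,N \right)} = -2 - 5 y$ ($U{\left(y,N \right)} = -3 - \left(-1 + 5 y\right) = -2 - 5 y$)
$- (U{\left(6,-3 \right)} \left(-68\right) 52 - 191451) = - (\left(-2 - 30\right) \left(-68\right) 52 - 191451) = - (\left(-32\right) \left(-68\right) 52 - 191451) = - (2176 \cdot 52 - 191451) = - (113152 - 191451) = \left(-1\right) \left(-78299\right) = 78299$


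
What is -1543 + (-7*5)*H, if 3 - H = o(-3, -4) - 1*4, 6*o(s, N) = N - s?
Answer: -10763/6 ≈ -1793.8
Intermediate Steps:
o(s, N) = -s/6 + N/6 (o(s, N) = (N - s)/6 = -s/6 + N/6)
H = 43/6 (H = 3 - ((-1/6*(-3) + (1/6)*(-4)) - 1*4) = 3 - ((1/2 - 2/3) - 4) = 3 - (-1/6 - 4) = 3 - 1*(-25/6) = 3 + 25/6 = 43/6 ≈ 7.1667)
-1543 + (-7*5)*H = -1543 - 7*5*(43/6) = -1543 - 35*43/6 = -1543 - 1505/6 = -10763/6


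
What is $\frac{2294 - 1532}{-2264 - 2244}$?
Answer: $- \frac{381}{2254} \approx -0.16903$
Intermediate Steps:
$\frac{2294 - 1532}{-2264 - 2244} = \frac{762}{-4508} = 762 \left(- \frac{1}{4508}\right) = - \frac{381}{2254}$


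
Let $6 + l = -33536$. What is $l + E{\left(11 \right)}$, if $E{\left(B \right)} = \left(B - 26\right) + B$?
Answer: $-33546$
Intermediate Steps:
$l = -33542$ ($l = -6 - 33536 = -33542$)
$E{\left(B \right)} = -26 + 2 B$ ($E{\left(B \right)} = \left(-26 + B\right) + B = -26 + 2 B$)
$l + E{\left(11 \right)} = -33542 + \left(-26 + 2 \cdot 11\right) = -33542 + \left(-26 + 22\right) = -33542 - 4 = -33546$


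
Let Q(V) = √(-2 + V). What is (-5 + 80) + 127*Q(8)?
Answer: 75 + 127*√6 ≈ 386.08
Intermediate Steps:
(-5 + 80) + 127*Q(8) = (-5 + 80) + 127*√(-2 + 8) = 75 + 127*√6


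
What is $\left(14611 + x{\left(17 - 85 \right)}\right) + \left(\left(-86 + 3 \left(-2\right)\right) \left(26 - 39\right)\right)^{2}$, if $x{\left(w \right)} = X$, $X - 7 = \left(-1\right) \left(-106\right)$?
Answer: $1445140$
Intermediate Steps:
$X = 113$ ($X = 7 - -106 = 7 + 106 = 113$)
$x{\left(w \right)} = 113$
$\left(14611 + x{\left(17 - 85 \right)}\right) + \left(\left(-86 + 3 \left(-2\right)\right) \left(26 - 39\right)\right)^{2} = \left(14611 + 113\right) + \left(\left(-86 + 3 \left(-2\right)\right) \left(26 - 39\right)\right)^{2} = 14724 + \left(\left(-86 - 6\right) \left(-13\right)\right)^{2} = 14724 + \left(\left(-92\right) \left(-13\right)\right)^{2} = 14724 + 1196^{2} = 14724 + 1430416 = 1445140$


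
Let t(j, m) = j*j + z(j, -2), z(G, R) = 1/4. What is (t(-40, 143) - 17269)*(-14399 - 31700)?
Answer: 2889254825/4 ≈ 7.2231e+8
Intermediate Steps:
z(G, R) = ¼
t(j, m) = ¼ + j² (t(j, m) = j*j + ¼ = j² + ¼ = ¼ + j²)
(t(-40, 143) - 17269)*(-14399 - 31700) = ((¼ + (-40)²) - 17269)*(-14399 - 31700) = ((¼ + 1600) - 17269)*(-46099) = (6401/4 - 17269)*(-46099) = -62675/4*(-46099) = 2889254825/4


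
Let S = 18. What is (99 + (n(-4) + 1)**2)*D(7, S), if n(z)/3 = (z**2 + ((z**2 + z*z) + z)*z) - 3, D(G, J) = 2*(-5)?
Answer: -877150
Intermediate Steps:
D(G, J) = -10
n(z) = -9 + 3*z**2 + 3*z*(z + 2*z**2) (n(z) = 3*((z**2 + ((z**2 + z*z) + z)*z) - 3) = 3*((z**2 + ((z**2 + z**2) + z)*z) - 3) = 3*((z**2 + (2*z**2 + z)*z) - 3) = 3*((z**2 + (z + 2*z**2)*z) - 3) = 3*((z**2 + z*(z + 2*z**2)) - 3) = 3*(-3 + z**2 + z*(z + 2*z**2)) = -9 + 3*z**2 + 3*z*(z + 2*z**2))
(99 + (n(-4) + 1)**2)*D(7, S) = (99 + ((-9 + 6*(-4)**2 + 6*(-4)**3) + 1)**2)*(-10) = (99 + ((-9 + 6*16 + 6*(-64)) + 1)**2)*(-10) = (99 + ((-9 + 96 - 384) + 1)**2)*(-10) = (99 + (-297 + 1)**2)*(-10) = (99 + (-296)**2)*(-10) = (99 + 87616)*(-10) = 87715*(-10) = -877150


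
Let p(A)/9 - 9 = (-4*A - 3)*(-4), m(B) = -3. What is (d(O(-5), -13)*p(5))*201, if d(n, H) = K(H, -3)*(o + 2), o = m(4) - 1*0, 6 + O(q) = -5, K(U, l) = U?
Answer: 2375217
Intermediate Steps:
O(q) = -11 (O(q) = -6 - 5 = -11)
o = -3 (o = -3 - 1*0 = -3 + 0 = -3)
p(A) = 189 + 144*A (p(A) = 81 + 9*((-4*A - 3)*(-4)) = 81 + 9*((-3 - 4*A)*(-4)) = 81 + 9*(12 + 16*A) = 81 + (108 + 144*A) = 189 + 144*A)
d(n, H) = -H (d(n, H) = H*(-3 + 2) = H*(-1) = -H)
(d(O(-5), -13)*p(5))*201 = ((-1*(-13))*(189 + 144*5))*201 = (13*(189 + 720))*201 = (13*909)*201 = 11817*201 = 2375217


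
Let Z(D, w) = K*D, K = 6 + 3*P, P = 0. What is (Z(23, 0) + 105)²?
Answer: 59049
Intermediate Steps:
K = 6 (K = 6 + 3*0 = 6 + 0 = 6)
Z(D, w) = 6*D
(Z(23, 0) + 105)² = (6*23 + 105)² = (138 + 105)² = 243² = 59049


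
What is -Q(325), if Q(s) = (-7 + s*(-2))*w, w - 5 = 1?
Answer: 3942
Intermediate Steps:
w = 6 (w = 5 + 1 = 6)
Q(s) = -42 - 12*s (Q(s) = (-7 + s*(-2))*6 = (-7 - 2*s)*6 = -42 - 12*s)
-Q(325) = -(-42 - 12*325) = -(-42 - 3900) = -1*(-3942) = 3942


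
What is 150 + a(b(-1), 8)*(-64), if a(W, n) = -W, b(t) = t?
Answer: 86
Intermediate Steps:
150 + a(b(-1), 8)*(-64) = 150 - 1*(-1)*(-64) = 150 + 1*(-64) = 150 - 64 = 86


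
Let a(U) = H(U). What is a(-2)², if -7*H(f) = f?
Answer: 4/49 ≈ 0.081633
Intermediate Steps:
H(f) = -f/7
a(U) = -U/7
a(-2)² = (-⅐*(-2))² = (2/7)² = 4/49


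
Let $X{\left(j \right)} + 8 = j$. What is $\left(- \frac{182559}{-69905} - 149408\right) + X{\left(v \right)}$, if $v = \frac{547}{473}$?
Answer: $- \frac{14487757078}{96965} \approx -1.4941 \cdot 10^{5}$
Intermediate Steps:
$v = \frac{547}{473}$ ($v = 547 \cdot \frac{1}{473} = \frac{547}{473} \approx 1.1564$)
$X{\left(j \right)} = -8 + j$
$\left(- \frac{182559}{-69905} - 149408\right) + X{\left(v \right)} = \left(- \frac{182559}{-69905} - 149408\right) + \left(-8 + \frac{547}{473}\right) = \left(\left(-182559\right) \left(- \frac{1}{69905}\right) - 149408\right) - \frac{3237}{473} = \left(\frac{5889}{2255} - 149408\right) - \frac{3237}{473} = - \frac{336909151}{2255} - \frac{3237}{473} = - \frac{14487757078}{96965}$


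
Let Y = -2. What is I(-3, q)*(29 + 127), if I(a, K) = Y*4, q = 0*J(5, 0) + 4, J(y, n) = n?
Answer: -1248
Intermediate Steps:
q = 4 (q = 0*0 + 4 = 0 + 4 = 4)
I(a, K) = -8 (I(a, K) = -2*4 = -8)
I(-3, q)*(29 + 127) = -8*(29 + 127) = -8*156 = -1248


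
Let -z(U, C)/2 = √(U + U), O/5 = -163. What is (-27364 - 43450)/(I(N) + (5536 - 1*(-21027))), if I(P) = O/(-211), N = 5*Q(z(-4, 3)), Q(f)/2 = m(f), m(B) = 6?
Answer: -7470877/2802804 ≈ -2.6655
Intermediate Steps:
O = -815 (O = 5*(-163) = -815)
z(U, C) = -2*√2*√U (z(U, C) = -2*√(U + U) = -2*√2*√U)
Q(f) = 12 (Q(f) = 2*6 = 12)
N = 60 (N = 5*12 = 60)
I(P) = 815/211 (I(P) = -815/(-211) = -815*(-1/211) = 815/211)
(-27364 - 43450)/(I(N) + (5536 - 1*(-21027))) = (-27364 - 43450)/(815/211 + (5536 - 1*(-21027))) = -70814/(815/211 + (5536 + 21027)) = -70814/(815/211 + 26563) = -70814/5605608/211 = -70814*211/5605608 = -7470877/2802804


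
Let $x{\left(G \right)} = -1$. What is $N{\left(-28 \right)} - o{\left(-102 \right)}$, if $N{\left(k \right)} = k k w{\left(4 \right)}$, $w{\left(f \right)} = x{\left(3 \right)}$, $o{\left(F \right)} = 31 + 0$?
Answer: $-815$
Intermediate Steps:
$o{\left(F \right)} = 31$
$w{\left(f \right)} = -1$
$N{\left(k \right)} = - k^{2}$ ($N{\left(k \right)} = k k \left(-1\right) = k^{2} \left(-1\right) = - k^{2}$)
$N{\left(-28 \right)} - o{\left(-102 \right)} = - \left(-28\right)^{2} - 31 = \left(-1\right) 784 - 31 = -784 - 31 = -815$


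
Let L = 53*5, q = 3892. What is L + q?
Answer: 4157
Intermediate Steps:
L = 265
L + q = 265 + 3892 = 4157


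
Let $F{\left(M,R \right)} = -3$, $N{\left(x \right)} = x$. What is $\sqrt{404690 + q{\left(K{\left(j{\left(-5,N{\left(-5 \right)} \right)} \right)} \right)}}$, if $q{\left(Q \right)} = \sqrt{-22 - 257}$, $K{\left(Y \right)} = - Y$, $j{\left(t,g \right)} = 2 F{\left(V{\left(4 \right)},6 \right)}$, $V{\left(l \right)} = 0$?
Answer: $\sqrt{404690 + 3 i \sqrt{31}} \approx 636.15 + 0.01 i$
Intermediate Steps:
$j{\left(t,g \right)} = -6$ ($j{\left(t,g \right)} = 2 \left(-3\right) = -6$)
$q{\left(Q \right)} = 3 i \sqrt{31}$ ($q{\left(Q \right)} = \sqrt{-279} = 3 i \sqrt{31}$)
$\sqrt{404690 + q{\left(K{\left(j{\left(-5,N{\left(-5 \right)} \right)} \right)} \right)}} = \sqrt{404690 + 3 i \sqrt{31}}$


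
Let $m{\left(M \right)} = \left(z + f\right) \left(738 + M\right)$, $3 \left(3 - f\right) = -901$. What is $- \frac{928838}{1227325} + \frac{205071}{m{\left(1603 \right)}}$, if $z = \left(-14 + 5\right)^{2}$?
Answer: $- \frac{1752028155749}{3312762502225} \approx -0.52887$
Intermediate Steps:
$f = \frac{910}{3}$ ($f = 3 - - \frac{901}{3} = 3 + \frac{901}{3} = \frac{910}{3} \approx 303.33$)
$z = 81$ ($z = \left(-9\right)^{2} = 81$)
$m{\left(M \right)} = 283638 + \frac{1153 M}{3}$ ($m{\left(M \right)} = \left(81 + \frac{910}{3}\right) \left(738 + M\right) = \frac{1153 \left(738 + M\right)}{3} = 283638 + \frac{1153 M}{3}$)
$- \frac{928838}{1227325} + \frac{205071}{m{\left(1603 \right)}} = - \frac{928838}{1227325} + \frac{205071}{283638 + \frac{1153}{3} \cdot 1603} = \left(-928838\right) \frac{1}{1227325} + \frac{205071}{283638 + \frac{1848259}{3}} = - \frac{928838}{1227325} + \frac{205071}{\frac{2699173}{3}} = - \frac{928838}{1227325} + 205071 \cdot \frac{3}{2699173} = - \frac{928838}{1227325} + \frac{615213}{2699173} = - \frac{1752028155749}{3312762502225}$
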